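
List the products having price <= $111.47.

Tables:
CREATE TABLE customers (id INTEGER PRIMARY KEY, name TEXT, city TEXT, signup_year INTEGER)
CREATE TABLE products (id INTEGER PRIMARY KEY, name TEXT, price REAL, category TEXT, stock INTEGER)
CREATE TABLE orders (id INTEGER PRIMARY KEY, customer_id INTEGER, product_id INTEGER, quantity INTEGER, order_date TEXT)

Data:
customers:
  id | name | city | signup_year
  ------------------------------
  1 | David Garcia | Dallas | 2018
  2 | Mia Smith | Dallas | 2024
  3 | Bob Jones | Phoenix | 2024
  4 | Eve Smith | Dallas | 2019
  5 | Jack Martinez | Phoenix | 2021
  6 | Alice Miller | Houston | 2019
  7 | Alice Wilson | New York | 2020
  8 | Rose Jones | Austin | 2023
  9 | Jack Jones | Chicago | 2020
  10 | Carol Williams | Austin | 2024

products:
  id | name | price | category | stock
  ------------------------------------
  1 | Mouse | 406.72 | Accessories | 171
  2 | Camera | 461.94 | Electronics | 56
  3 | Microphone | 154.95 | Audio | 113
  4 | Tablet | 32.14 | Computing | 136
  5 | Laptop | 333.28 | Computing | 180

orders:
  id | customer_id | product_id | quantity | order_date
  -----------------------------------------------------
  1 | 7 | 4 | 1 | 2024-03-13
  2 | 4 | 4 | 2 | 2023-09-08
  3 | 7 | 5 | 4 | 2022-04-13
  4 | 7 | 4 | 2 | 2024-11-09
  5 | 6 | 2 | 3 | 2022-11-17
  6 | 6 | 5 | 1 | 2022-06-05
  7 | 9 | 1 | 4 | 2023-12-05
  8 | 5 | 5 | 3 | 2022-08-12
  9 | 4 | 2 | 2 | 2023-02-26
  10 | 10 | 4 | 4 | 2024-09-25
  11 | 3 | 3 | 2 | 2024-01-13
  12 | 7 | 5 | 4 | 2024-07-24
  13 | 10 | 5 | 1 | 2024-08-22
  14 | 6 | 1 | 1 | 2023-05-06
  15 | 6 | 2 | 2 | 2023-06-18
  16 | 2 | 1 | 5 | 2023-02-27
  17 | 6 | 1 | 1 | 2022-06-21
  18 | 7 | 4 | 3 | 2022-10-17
SELECT name, price FROM products WHERE price <= 111.47

Execution result:
name | price
Tablet | 32.14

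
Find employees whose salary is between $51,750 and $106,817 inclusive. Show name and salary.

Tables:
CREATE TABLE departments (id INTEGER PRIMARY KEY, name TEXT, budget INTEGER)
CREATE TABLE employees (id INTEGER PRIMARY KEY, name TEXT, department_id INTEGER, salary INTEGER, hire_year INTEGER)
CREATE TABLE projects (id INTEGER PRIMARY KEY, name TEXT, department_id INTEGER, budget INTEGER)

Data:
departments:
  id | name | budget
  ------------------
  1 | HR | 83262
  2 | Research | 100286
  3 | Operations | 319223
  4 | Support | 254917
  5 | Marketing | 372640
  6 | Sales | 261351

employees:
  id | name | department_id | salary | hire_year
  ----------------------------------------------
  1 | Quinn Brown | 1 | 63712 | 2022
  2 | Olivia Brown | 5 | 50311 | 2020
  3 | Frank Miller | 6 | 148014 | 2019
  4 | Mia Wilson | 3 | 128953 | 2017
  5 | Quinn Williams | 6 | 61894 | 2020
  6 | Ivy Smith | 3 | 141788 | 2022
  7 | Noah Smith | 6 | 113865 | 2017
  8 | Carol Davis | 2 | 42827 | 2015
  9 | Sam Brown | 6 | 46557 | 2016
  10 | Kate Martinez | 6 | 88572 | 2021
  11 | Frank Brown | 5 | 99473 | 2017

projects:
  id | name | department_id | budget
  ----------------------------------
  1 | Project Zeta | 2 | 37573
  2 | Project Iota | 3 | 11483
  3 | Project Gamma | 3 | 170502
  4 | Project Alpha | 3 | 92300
SELECT name, salary FROM employees WHERE salary BETWEEN 51750 AND 106817

Execution result:
name | salary
Quinn Brown | 63712
Quinn Williams | 61894
Kate Martinez | 88572
Frank Brown | 99473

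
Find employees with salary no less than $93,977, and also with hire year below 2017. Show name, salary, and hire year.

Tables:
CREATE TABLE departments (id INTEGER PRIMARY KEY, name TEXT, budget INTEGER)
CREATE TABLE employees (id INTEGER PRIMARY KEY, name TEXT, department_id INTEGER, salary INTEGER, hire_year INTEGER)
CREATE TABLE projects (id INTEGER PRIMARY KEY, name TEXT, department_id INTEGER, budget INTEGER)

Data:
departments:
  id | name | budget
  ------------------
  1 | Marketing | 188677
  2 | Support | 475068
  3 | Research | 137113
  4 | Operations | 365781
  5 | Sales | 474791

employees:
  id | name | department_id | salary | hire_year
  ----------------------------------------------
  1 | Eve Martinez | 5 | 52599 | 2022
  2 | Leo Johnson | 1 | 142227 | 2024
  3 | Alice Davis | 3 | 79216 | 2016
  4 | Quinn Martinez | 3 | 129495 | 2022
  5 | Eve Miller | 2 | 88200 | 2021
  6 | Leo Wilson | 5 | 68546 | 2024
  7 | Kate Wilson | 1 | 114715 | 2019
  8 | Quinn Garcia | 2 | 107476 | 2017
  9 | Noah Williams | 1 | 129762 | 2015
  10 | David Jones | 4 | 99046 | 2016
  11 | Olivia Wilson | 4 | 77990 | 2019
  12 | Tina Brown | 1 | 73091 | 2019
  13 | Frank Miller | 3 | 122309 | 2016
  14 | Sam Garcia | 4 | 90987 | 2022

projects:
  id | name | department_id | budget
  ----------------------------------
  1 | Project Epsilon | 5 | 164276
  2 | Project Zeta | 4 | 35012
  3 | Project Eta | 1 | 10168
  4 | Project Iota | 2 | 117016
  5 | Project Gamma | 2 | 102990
SELECT name, salary, hire_year FROM employees WHERE salary >= 93977 AND hire_year < 2017

Execution result:
name | salary | hire_year
Noah Williams | 129762 | 2015
David Jones | 99046 | 2016
Frank Miller | 122309 | 2016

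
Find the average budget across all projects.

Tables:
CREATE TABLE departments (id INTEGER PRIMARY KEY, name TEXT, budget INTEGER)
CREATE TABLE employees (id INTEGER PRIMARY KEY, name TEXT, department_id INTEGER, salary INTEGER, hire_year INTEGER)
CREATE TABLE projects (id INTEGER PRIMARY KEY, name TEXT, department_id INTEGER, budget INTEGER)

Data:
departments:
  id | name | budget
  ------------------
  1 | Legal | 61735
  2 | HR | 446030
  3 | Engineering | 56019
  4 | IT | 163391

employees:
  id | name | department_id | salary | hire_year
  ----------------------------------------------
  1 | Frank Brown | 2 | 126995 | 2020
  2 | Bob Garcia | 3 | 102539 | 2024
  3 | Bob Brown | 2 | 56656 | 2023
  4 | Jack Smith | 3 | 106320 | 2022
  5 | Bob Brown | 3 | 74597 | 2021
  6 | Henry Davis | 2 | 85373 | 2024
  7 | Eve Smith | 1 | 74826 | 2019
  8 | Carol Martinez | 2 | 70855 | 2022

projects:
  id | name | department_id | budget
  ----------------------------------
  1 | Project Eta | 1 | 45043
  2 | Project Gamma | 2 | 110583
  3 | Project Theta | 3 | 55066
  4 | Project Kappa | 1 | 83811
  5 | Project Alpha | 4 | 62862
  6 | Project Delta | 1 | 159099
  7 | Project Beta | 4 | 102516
SELECT AVG(budget) FROM projects

Execution result:
88425.71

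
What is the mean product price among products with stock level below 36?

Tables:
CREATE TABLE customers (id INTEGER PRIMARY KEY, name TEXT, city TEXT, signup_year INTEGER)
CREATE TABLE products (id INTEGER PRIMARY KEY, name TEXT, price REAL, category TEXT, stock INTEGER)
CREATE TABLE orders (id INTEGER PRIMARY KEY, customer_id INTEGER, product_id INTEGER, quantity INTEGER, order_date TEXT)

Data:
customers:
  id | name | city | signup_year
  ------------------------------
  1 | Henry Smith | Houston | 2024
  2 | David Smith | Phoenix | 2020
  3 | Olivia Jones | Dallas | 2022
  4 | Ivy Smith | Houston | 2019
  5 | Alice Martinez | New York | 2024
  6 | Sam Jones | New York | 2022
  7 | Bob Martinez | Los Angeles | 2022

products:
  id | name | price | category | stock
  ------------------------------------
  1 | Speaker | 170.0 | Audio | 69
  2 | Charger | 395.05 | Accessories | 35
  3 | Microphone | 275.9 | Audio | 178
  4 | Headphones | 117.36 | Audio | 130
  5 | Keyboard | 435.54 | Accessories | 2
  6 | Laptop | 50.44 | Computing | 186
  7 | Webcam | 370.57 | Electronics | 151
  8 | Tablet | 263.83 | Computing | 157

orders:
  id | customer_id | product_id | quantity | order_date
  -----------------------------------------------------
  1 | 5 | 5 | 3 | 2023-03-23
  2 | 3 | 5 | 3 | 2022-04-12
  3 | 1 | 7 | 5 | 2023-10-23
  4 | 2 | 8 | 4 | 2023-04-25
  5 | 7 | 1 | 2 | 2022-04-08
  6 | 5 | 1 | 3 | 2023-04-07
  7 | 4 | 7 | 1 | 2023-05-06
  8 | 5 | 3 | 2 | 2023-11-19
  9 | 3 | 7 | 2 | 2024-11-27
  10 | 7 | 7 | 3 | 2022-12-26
SELECT AVG(price) FROM products WHERE stock < 36

Execution result:
415.30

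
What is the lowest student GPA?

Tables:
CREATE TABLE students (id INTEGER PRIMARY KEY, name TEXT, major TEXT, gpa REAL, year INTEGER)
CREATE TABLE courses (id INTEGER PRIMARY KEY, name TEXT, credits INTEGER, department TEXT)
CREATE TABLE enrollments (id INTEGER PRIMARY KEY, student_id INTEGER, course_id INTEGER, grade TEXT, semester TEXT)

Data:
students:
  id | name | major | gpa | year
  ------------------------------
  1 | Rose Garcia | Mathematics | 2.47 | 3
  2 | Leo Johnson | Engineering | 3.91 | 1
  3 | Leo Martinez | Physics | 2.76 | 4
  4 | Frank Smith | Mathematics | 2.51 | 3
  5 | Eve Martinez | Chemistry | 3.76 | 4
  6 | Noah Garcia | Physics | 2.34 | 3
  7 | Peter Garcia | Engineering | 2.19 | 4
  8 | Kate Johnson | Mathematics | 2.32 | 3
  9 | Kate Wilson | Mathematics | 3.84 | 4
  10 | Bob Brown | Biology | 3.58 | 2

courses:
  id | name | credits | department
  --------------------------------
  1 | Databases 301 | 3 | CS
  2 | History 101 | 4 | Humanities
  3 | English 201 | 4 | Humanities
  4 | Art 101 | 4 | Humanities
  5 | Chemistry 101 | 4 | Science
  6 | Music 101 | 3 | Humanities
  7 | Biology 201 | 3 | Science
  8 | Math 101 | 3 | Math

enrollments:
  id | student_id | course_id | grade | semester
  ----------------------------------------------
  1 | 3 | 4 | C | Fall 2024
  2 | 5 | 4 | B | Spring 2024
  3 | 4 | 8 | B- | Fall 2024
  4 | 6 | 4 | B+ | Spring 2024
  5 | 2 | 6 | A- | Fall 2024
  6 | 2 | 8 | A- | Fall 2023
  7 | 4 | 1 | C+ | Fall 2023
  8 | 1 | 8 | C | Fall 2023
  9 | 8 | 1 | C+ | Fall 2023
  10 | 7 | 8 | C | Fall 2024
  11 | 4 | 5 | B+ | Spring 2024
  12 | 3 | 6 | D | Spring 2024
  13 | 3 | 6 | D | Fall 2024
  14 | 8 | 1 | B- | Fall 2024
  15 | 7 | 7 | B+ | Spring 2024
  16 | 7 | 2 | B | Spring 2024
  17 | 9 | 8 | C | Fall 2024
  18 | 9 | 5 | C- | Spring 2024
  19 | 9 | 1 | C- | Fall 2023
SELECT MIN(gpa) FROM students

Execution result:
2.19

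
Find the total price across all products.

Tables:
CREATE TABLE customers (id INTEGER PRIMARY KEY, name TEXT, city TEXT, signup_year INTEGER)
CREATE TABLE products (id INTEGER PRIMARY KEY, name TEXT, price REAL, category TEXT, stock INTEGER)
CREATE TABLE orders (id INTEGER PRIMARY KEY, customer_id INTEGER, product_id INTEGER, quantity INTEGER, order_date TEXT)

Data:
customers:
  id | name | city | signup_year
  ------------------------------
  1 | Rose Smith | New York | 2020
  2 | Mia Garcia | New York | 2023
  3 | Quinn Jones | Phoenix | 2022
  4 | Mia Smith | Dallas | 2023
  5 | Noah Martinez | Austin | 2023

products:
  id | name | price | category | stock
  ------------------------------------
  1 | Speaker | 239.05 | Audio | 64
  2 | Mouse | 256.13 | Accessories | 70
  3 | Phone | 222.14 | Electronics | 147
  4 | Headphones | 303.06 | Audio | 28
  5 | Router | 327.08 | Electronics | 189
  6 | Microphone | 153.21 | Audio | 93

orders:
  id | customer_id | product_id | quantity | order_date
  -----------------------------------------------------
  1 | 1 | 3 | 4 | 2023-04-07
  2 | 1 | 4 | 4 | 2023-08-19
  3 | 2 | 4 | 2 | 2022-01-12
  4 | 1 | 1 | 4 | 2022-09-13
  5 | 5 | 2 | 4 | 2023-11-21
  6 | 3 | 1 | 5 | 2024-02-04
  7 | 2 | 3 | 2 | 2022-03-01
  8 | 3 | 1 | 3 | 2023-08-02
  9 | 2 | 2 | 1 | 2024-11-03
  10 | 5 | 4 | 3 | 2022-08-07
SELECT SUM(price) FROM products

Execution result:
1500.67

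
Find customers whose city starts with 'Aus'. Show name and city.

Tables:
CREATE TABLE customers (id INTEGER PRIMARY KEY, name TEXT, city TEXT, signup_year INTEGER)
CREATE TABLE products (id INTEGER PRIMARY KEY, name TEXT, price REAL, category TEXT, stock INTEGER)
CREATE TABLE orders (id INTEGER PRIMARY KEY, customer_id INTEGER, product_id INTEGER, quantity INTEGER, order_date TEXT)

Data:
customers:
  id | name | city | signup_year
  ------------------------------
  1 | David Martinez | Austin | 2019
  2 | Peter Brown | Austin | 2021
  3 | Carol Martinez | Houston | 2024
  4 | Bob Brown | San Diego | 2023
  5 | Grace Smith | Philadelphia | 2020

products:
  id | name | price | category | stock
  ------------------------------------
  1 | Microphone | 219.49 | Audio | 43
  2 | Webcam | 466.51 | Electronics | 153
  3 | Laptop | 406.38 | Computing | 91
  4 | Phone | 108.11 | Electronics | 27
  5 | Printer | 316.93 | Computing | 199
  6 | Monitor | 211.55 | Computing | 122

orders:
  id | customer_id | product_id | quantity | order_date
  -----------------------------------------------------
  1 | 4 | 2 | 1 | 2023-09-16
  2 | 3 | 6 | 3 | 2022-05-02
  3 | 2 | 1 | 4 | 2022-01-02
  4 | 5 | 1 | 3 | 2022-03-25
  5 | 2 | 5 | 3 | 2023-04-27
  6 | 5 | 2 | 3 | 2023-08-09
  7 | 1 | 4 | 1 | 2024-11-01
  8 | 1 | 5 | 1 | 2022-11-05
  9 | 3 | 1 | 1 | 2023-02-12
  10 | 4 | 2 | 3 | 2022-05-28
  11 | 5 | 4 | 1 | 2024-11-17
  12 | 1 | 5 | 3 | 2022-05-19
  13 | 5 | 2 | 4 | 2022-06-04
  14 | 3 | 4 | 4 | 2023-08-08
SELECT name, city FROM customers WHERE city LIKE 'Aus%'

Execution result:
name | city
David Martinez | Austin
Peter Brown | Austin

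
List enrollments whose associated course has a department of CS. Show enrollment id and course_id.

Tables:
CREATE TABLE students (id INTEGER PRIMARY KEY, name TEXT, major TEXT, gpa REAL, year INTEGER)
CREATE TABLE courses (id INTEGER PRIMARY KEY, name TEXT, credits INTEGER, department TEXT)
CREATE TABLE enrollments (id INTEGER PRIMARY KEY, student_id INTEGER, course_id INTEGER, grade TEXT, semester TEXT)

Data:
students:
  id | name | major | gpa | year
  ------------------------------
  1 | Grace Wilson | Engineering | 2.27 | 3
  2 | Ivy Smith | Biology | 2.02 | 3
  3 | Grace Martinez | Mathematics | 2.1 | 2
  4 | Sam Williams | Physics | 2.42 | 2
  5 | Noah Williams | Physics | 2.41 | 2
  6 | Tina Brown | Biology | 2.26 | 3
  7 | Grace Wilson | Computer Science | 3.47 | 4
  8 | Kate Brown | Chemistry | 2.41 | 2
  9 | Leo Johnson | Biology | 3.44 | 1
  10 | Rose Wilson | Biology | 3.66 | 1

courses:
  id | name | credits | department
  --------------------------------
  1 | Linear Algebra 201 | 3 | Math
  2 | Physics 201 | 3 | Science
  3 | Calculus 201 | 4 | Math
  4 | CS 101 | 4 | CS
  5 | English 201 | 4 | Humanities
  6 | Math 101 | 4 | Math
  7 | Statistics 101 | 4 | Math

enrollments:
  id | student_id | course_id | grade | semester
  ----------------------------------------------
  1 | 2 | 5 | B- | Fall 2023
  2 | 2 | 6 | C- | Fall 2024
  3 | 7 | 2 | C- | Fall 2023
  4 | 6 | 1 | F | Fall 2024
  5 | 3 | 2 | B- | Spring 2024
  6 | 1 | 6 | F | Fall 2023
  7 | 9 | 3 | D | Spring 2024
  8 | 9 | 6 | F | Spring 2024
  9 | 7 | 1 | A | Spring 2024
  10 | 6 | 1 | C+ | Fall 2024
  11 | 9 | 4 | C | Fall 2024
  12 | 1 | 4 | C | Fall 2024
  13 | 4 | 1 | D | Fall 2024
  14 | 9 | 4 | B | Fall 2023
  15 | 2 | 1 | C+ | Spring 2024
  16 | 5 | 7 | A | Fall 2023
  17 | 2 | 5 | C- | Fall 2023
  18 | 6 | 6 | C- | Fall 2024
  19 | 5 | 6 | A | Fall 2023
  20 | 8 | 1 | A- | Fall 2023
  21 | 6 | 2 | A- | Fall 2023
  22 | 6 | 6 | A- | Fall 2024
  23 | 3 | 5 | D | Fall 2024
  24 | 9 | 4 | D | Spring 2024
SELECT id, course_id FROM enrollments WHERE course_id IN (SELECT id FROM courses WHERE department = 'CS')

Execution result:
id | course_id
11 | 4
12 | 4
14 | 4
24 | 4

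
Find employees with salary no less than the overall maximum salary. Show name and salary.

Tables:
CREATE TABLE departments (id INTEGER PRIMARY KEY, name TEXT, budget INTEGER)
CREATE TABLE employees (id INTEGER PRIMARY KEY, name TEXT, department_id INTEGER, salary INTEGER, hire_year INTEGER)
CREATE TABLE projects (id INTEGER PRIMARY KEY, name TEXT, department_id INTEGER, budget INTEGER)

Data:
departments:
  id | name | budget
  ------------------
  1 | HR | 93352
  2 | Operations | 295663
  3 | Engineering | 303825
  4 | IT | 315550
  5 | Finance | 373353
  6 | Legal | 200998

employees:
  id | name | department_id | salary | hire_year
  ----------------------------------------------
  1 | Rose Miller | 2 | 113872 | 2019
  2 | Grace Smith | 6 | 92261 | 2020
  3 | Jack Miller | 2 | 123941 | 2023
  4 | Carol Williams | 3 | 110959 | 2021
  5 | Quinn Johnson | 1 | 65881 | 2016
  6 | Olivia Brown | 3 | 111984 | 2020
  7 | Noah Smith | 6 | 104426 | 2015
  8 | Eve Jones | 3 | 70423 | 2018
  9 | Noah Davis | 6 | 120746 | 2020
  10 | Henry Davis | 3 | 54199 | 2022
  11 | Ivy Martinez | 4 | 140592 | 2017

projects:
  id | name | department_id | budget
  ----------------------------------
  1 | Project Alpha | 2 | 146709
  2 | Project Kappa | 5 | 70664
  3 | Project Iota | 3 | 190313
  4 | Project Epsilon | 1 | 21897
SELECT name, salary FROM employees WHERE salary >= (SELECT MAX(salary) FROM employees)

Execution result:
name | salary
Ivy Martinez | 140592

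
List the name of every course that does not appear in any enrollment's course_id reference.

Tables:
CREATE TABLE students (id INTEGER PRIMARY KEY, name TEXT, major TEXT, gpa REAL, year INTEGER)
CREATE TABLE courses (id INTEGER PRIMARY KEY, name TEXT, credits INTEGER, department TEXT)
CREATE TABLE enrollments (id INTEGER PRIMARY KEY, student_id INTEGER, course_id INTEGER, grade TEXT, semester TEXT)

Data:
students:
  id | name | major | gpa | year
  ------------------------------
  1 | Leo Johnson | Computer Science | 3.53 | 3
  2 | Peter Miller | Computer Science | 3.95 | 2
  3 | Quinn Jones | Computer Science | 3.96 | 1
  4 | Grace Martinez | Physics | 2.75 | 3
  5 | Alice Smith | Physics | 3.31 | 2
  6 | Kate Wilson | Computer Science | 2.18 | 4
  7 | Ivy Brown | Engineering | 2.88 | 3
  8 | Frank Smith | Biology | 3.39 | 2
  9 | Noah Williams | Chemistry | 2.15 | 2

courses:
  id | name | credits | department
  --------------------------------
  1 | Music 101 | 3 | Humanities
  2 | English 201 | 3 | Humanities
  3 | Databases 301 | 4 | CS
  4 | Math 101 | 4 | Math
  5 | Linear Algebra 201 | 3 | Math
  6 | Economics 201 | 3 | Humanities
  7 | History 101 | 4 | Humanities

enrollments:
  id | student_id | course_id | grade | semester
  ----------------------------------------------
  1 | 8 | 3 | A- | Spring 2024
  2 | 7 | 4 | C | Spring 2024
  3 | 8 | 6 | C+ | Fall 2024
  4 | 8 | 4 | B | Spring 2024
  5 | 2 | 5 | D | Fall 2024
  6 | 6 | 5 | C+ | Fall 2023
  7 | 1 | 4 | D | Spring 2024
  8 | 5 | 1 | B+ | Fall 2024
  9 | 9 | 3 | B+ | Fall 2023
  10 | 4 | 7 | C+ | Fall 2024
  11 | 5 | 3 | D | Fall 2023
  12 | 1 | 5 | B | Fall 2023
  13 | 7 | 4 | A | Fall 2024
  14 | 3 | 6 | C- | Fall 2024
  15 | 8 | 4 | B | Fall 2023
SELECT p.name FROM courses p LEFT JOIN enrollments c ON c.course_id = p.id WHERE c.id IS NULL

Execution result:
English 201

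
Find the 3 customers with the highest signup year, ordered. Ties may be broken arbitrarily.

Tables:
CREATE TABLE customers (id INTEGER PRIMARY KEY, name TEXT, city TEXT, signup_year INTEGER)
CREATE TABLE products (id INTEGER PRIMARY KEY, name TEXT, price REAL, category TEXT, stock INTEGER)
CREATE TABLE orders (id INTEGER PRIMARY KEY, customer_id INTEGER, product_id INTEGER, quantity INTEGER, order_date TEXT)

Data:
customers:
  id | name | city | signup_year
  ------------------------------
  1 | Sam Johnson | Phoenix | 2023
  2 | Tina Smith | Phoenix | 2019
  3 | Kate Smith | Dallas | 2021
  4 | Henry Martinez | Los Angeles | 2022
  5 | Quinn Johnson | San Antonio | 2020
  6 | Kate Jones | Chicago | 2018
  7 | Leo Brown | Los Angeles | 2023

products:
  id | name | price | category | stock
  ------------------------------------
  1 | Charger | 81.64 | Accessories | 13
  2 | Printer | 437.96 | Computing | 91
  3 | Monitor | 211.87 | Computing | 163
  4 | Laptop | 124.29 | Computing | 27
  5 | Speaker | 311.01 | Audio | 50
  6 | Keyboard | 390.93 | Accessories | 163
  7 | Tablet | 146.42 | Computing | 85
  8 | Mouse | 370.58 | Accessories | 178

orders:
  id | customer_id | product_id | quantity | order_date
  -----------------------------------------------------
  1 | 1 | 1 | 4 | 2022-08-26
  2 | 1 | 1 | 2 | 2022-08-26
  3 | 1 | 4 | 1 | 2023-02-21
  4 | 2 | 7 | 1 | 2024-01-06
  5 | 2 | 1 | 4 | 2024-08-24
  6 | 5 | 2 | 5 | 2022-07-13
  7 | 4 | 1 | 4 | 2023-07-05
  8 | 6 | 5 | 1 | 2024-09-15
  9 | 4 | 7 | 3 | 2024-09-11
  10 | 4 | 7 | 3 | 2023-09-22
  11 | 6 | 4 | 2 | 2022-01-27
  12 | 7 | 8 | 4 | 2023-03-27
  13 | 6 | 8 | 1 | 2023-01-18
SELECT name, signup_year FROM customers ORDER BY signup_year DESC LIMIT 3

Execution result:
name | signup_year
Sam Johnson | 2023
Leo Brown | 2023
Henry Martinez | 2022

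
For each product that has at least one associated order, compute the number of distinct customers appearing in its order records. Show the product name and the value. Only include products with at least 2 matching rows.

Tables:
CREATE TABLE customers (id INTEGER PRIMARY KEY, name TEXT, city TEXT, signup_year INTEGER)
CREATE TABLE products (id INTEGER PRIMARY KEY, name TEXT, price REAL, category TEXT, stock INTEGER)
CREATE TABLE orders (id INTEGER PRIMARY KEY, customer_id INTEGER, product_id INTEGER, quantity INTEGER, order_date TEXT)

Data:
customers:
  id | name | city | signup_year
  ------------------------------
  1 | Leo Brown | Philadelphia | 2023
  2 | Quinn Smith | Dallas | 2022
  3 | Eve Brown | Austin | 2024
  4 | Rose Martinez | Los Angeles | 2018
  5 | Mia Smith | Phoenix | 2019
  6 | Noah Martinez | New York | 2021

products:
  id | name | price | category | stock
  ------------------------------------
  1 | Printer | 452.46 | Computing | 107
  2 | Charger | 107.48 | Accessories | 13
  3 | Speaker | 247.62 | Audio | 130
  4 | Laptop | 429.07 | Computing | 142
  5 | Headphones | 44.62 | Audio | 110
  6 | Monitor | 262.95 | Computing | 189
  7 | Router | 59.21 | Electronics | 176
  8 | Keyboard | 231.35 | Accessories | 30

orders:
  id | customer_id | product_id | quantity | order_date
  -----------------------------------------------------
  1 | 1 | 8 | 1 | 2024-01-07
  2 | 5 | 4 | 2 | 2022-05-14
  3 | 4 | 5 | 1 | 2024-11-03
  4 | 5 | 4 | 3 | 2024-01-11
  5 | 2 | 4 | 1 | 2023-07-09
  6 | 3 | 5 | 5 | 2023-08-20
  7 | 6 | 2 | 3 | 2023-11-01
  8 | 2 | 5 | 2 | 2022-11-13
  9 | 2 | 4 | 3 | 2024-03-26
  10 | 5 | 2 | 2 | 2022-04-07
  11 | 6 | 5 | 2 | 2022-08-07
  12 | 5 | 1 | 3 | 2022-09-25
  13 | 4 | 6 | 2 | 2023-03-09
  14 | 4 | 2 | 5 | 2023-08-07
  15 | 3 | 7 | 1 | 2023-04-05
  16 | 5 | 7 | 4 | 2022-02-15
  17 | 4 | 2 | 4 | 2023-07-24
SELECT p.name, COUNT(DISTINCT c.customer_id) AS distinct_customer_count FROM orders c JOIN products p ON c.product_id = p.id GROUP BY p.id, p.name HAVING COUNT(*) >= 2

Execution result:
name | distinct_customer_count
Charger | 3
Laptop | 2
Headphones | 4
Router | 2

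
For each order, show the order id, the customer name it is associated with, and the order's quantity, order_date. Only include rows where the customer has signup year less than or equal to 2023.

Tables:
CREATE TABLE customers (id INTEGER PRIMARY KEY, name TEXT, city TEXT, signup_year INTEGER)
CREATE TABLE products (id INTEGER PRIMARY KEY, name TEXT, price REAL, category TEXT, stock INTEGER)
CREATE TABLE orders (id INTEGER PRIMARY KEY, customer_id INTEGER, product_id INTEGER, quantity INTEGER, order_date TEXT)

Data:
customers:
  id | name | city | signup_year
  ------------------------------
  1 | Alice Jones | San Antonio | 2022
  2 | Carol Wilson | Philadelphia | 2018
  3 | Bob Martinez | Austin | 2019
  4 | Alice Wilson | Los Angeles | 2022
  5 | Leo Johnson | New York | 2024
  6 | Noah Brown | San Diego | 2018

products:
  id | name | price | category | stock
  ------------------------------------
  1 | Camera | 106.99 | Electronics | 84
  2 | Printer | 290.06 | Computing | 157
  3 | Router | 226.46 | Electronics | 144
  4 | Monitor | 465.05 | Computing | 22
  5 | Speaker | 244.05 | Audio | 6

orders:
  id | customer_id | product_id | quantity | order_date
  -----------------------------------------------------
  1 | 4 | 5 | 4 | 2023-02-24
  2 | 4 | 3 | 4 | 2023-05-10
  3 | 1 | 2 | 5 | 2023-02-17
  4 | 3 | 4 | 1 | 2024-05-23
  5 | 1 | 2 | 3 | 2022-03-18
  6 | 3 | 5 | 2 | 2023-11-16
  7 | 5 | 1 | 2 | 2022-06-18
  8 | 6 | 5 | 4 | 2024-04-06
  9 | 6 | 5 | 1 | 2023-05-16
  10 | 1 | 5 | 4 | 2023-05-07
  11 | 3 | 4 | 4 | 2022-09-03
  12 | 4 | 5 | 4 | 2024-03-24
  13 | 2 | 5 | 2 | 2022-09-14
SELECT c.id, p.name AS customer, c.quantity, c.order_date FROM orders c JOIN customers p ON c.customer_id = p.id WHERE p.signup_year <= 2023

Execution result:
id | customer | quantity | order_date
1 | Alice Wilson | 4 | 2023-02-24
2 | Alice Wilson | 4 | 2023-05-10
3 | Alice Jones | 5 | 2023-02-17
4 | Bob Martinez | 1 | 2024-05-23
5 | Alice Jones | 3 | 2022-03-18
6 | Bob Martinez | 2 | 2023-11-16
8 | Noah Brown | 4 | 2024-04-06
9 | Noah Brown | 1 | 2023-05-16
10 | Alice Jones | 4 | 2023-05-07
11 | Bob Martinez | 4 | 2022-09-03
12 | Alice Wilson | 4 | 2024-03-24
13 | Carol Wilson | 2 | 2022-09-14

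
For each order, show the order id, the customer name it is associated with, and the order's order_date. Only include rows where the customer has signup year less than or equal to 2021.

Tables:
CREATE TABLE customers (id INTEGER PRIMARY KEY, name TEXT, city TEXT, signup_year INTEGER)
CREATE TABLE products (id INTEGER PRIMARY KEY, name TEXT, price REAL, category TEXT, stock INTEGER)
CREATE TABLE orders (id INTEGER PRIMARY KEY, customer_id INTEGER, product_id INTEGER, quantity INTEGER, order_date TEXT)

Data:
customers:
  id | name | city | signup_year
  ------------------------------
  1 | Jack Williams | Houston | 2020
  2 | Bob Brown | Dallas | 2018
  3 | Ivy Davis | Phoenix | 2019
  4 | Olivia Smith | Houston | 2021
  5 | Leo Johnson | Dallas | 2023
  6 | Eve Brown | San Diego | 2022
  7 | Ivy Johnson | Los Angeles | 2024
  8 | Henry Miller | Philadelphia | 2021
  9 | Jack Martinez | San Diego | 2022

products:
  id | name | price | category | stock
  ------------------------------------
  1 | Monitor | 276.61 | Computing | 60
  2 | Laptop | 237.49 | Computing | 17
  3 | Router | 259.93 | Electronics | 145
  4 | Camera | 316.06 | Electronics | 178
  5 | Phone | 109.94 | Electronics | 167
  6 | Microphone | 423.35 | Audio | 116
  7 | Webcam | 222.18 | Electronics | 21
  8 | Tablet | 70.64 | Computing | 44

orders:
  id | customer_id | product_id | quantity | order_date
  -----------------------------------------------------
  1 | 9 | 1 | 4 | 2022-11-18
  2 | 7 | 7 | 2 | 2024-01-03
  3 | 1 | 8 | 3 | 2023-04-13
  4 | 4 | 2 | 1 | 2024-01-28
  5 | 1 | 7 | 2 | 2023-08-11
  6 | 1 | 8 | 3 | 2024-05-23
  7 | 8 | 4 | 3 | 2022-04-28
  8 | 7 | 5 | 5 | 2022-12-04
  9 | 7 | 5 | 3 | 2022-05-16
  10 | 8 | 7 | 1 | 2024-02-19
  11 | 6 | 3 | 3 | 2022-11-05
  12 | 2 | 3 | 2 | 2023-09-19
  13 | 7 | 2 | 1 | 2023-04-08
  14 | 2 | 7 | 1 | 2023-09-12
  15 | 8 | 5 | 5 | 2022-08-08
SELECT c.id, p.name AS customer, c.order_date FROM orders c JOIN customers p ON c.customer_id = p.id WHERE p.signup_year <= 2021

Execution result:
id | customer | order_date
3 | Jack Williams | 2023-04-13
4 | Olivia Smith | 2024-01-28
5 | Jack Williams | 2023-08-11
6 | Jack Williams | 2024-05-23
7 | Henry Miller | 2022-04-28
10 | Henry Miller | 2024-02-19
12 | Bob Brown | 2023-09-19
14 | Bob Brown | 2023-09-12
15 | Henry Miller | 2022-08-08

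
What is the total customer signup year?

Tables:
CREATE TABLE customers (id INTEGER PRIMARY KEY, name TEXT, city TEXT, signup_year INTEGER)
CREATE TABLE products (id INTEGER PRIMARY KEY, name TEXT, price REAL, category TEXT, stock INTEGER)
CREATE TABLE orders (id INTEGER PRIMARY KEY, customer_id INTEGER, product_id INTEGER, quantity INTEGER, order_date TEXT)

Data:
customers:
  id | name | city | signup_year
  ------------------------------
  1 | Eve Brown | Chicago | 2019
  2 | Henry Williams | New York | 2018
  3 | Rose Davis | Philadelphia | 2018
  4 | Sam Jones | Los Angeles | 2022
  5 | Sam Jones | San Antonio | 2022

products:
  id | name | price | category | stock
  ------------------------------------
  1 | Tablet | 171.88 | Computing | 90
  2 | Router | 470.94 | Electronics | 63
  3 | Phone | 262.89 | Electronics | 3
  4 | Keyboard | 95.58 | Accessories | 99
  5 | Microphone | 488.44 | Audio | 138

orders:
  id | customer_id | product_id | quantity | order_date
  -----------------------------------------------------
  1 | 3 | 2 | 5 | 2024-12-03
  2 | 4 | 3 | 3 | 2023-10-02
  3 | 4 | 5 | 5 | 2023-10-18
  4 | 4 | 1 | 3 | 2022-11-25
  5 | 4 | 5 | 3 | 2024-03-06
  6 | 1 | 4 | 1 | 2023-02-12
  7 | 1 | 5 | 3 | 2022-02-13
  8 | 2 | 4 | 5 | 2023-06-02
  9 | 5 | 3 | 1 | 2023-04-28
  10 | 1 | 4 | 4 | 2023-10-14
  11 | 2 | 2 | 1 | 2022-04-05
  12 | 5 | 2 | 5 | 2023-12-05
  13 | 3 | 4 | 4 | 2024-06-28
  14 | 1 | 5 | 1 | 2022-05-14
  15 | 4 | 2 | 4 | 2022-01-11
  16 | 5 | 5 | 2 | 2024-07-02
SELECT SUM(signup_year) FROM customers

Execution result:
10099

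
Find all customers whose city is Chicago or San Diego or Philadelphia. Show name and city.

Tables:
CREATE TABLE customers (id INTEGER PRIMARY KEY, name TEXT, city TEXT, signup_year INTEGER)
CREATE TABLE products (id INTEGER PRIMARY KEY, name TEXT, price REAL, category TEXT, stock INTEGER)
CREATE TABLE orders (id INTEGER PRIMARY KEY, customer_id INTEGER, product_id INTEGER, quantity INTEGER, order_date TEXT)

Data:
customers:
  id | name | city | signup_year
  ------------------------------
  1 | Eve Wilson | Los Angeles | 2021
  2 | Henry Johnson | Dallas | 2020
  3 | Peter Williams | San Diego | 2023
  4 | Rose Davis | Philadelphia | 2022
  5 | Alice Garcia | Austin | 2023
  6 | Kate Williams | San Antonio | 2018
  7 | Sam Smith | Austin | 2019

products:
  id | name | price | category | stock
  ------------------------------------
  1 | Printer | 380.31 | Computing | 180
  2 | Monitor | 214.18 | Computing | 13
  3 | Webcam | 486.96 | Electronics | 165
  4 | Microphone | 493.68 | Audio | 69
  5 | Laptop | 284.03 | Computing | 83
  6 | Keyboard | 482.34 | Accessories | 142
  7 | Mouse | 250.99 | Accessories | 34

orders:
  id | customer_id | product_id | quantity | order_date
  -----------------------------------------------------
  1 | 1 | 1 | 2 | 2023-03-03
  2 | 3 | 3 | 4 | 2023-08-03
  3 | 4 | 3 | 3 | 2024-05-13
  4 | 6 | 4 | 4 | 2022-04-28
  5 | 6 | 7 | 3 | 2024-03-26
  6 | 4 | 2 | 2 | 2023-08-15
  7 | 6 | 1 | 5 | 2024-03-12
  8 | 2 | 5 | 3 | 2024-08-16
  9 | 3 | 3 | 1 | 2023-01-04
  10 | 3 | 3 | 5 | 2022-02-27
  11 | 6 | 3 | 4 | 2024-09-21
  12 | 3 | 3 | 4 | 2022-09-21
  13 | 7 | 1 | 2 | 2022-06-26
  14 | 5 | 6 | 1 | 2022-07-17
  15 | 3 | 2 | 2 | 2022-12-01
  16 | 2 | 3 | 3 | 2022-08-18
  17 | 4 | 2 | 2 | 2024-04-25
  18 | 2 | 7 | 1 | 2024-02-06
SELECT name, city FROM customers WHERE city IN ('Chicago', 'San Diego', 'Philadelphia')

Execution result:
name | city
Peter Williams | San Diego
Rose Davis | Philadelphia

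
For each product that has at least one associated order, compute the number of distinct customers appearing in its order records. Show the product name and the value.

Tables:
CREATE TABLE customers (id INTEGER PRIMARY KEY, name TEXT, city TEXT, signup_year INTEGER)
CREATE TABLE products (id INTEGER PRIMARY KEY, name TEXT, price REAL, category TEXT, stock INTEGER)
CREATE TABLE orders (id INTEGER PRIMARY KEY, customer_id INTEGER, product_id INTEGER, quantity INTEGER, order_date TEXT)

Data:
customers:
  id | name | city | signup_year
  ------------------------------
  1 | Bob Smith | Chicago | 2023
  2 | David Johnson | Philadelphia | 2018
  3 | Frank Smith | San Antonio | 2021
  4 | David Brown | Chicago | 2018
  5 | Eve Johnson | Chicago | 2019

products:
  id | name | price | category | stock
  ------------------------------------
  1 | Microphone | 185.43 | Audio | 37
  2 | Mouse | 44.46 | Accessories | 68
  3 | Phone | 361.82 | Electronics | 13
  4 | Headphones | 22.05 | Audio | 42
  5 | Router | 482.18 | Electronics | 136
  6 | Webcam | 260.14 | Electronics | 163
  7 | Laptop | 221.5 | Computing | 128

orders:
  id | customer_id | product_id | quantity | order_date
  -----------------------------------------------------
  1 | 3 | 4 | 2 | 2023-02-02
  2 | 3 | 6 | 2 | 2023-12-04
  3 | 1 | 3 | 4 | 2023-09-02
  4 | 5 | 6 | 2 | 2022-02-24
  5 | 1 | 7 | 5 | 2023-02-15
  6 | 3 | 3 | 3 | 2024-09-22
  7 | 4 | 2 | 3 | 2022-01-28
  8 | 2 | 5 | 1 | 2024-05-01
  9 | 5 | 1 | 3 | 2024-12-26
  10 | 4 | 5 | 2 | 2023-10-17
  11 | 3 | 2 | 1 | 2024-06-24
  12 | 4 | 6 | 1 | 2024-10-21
SELECT p.name, COUNT(DISTINCT c.customer_id) AS distinct_customer_count FROM orders c JOIN products p ON c.product_id = p.id GROUP BY p.id, p.name

Execution result:
name | distinct_customer_count
Microphone | 1
Mouse | 2
Phone | 2
Headphones | 1
Router | 2
Webcam | 3
Laptop | 1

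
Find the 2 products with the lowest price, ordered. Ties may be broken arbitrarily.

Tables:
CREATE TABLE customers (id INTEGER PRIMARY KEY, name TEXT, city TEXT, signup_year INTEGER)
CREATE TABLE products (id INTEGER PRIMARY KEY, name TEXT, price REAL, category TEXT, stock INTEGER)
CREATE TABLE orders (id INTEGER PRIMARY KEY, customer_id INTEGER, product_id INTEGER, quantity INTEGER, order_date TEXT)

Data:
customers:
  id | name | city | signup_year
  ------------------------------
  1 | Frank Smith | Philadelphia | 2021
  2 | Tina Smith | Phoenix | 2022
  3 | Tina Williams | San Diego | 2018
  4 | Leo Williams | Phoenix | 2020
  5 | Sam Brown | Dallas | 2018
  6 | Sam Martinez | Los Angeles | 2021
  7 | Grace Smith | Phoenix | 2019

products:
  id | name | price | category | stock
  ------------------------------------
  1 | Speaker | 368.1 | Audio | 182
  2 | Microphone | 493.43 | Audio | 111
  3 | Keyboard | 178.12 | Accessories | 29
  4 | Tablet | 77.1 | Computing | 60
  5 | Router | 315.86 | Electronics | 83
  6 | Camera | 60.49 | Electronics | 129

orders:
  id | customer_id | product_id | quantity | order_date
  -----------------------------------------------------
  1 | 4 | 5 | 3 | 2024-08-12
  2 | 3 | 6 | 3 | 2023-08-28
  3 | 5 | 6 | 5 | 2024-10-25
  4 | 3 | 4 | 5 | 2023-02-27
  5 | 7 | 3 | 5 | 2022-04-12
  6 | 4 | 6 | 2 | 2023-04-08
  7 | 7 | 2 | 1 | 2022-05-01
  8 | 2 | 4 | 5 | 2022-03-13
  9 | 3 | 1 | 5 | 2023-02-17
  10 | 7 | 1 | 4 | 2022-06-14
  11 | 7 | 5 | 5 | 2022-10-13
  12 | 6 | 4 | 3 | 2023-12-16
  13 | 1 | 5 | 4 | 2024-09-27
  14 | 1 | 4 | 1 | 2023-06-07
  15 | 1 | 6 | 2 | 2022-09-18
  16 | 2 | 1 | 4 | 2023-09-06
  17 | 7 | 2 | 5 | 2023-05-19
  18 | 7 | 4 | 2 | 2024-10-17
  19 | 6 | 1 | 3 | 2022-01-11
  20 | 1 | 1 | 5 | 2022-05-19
SELECT name, price FROM products ORDER BY price ASC LIMIT 2

Execution result:
name | price
Camera | 60.49
Tablet | 77.10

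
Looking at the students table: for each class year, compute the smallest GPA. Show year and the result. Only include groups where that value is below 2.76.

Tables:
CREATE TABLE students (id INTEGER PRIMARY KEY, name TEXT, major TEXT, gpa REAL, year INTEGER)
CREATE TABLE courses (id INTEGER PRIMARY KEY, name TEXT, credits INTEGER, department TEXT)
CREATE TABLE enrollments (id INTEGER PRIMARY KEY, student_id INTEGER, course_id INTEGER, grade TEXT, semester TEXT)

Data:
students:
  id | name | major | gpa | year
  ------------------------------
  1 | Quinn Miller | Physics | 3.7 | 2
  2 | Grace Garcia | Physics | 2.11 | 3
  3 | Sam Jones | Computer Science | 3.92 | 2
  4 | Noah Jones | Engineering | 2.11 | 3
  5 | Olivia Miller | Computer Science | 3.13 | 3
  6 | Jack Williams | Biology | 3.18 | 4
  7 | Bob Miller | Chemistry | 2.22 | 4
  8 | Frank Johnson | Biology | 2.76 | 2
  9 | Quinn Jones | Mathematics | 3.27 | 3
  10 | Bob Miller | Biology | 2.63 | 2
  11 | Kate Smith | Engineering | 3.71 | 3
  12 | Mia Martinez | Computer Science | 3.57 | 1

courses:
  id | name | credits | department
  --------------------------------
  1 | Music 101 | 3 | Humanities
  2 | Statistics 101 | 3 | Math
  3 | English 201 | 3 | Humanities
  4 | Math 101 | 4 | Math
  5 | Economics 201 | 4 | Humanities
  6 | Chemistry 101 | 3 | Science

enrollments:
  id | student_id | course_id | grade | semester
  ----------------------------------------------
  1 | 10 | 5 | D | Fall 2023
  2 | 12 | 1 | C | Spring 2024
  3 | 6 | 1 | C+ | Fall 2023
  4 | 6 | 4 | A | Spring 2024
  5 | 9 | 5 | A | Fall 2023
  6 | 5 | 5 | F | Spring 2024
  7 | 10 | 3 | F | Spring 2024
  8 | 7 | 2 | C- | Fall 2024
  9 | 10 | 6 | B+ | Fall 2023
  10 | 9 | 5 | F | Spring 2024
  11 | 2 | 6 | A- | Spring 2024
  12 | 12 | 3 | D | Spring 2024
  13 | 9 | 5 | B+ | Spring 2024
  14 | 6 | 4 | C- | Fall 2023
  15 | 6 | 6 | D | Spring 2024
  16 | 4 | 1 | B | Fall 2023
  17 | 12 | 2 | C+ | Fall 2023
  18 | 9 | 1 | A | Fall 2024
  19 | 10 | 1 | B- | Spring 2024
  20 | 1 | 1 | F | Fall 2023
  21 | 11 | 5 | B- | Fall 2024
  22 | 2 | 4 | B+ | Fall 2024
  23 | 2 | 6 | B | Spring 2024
SELECT year, MIN(gpa) AS min_gpa FROM students GROUP BY year HAVING MIN(gpa) < 2.76

Execution result:
year | min_gpa
2 | 2.63
3 | 2.11
4 | 2.22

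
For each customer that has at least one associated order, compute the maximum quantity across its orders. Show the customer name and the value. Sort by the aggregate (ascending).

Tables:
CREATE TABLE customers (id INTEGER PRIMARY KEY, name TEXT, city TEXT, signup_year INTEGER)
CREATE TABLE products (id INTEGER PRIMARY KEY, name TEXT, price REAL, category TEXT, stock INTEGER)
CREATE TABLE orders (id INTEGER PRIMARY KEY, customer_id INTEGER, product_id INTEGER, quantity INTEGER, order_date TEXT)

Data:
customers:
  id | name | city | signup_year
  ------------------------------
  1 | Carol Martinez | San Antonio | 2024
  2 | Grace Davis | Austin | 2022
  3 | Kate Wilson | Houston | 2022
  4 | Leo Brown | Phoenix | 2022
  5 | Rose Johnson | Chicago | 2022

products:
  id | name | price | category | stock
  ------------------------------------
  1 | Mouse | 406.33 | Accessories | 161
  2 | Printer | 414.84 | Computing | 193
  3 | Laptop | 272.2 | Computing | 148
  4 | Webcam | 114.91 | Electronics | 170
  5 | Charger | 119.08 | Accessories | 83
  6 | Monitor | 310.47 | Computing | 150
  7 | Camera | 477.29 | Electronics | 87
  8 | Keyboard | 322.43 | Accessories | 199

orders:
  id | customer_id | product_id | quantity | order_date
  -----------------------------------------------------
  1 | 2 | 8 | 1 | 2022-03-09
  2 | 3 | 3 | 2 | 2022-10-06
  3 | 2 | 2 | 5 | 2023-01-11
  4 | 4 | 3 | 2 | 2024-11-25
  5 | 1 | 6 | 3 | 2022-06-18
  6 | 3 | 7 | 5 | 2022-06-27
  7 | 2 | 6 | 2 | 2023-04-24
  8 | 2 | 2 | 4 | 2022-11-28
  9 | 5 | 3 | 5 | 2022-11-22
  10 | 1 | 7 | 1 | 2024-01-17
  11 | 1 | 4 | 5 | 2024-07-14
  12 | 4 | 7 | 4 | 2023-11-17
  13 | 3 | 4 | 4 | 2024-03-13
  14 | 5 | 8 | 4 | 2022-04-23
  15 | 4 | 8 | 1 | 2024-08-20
SELECT p.name, MAX(c.quantity) AS max_quantity FROM orders c JOIN customers p ON c.customer_id = p.id GROUP BY p.id, p.name ORDER BY max_quantity ASC

Execution result:
name | max_quantity
Leo Brown | 4
Carol Martinez | 5
Grace Davis | 5
Kate Wilson | 5
Rose Johnson | 5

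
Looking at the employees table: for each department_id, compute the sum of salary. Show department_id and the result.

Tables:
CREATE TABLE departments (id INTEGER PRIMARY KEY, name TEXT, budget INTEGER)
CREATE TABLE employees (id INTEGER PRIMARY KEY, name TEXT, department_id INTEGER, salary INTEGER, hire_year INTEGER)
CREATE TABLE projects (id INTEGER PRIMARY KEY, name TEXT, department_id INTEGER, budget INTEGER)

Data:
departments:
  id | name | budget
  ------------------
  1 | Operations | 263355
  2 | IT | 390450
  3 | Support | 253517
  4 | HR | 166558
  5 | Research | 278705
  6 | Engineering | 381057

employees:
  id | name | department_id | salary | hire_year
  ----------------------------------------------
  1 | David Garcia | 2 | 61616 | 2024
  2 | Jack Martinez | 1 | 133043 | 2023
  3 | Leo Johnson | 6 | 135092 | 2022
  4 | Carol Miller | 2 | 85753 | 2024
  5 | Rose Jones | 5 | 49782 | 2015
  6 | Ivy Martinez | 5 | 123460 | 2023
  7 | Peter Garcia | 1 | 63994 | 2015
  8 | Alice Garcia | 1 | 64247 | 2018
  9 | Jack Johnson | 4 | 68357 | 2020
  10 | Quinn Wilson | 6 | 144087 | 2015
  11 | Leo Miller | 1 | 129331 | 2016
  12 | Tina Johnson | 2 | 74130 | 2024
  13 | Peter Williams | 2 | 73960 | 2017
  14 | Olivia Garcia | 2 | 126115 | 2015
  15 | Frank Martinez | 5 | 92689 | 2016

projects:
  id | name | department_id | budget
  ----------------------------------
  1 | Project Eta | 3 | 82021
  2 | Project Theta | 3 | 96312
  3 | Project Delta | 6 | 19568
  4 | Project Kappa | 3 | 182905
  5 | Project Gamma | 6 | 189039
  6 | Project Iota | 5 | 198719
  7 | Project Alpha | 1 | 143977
SELECT department_id, SUM(salary) AS sum_salary FROM employees GROUP BY department_id

Execution result:
department_id | sum_salary
1 | 390615
2 | 421574
4 | 68357
5 | 265931
6 | 279179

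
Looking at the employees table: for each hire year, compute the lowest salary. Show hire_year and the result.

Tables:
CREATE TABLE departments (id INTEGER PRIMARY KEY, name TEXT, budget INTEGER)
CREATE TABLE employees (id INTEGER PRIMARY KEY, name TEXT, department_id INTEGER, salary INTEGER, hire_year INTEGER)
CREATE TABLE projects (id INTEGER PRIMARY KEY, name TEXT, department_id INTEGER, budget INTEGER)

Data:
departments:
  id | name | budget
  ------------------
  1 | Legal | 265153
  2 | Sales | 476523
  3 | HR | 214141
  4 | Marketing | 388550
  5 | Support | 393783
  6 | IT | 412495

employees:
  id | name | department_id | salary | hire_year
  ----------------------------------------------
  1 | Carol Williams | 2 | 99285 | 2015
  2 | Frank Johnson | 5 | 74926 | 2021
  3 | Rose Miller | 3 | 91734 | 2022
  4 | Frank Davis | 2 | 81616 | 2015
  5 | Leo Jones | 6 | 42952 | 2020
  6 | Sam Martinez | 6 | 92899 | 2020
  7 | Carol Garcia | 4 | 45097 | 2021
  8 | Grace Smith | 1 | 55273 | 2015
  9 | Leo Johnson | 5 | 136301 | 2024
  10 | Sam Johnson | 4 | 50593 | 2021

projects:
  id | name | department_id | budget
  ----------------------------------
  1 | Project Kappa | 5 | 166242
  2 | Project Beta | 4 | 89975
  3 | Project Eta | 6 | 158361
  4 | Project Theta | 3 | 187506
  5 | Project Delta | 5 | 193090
SELECT hire_year, MIN(salary) AS min_salary FROM employees GROUP BY hire_year

Execution result:
hire_year | min_salary
2015 | 55273
2020 | 42952
2021 | 45097
2022 | 91734
2024 | 136301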